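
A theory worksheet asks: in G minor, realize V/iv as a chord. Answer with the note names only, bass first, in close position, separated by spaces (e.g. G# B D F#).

V/iv is a secondary dominant — the dominant triad of iv. iv in G minor is C, so the applied chord's root is G, a perfect fifth above.
Building a major triad on G gives G-B-D.

G B D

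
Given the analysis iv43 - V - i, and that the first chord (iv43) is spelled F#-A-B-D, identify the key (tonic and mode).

iv43 is given as F#-A-B-D — a minor seventh chord with root B.
iv43 on B implies B is the subdominant; that puts the tonic at F#, and the lowercase numeral fits minor mode.

F# minor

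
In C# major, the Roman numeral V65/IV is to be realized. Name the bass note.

The applied chord V65/IV is rooted on C#: C#-E#-G#-B.
The figure 65 means first inversion — the third is in the bass.

E#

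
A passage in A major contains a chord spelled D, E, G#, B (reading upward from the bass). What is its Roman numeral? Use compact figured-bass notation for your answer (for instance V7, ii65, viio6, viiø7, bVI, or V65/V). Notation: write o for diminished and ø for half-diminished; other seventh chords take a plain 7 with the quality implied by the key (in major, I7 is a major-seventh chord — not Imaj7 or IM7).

V42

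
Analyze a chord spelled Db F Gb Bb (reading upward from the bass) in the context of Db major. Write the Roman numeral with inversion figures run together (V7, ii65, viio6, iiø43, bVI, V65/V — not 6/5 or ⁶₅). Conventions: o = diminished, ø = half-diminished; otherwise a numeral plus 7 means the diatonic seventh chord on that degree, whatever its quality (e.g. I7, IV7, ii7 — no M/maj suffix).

Stacked in thirds the chord is Gb-Bb-Db-F: a major seventh chord on Gb.
Gb is scale degree 4 in Db major, and a major seventh chord on that degree is written IV7.
With Db in the bass the chord is in second inversion, so the figured bass is 43.

IV43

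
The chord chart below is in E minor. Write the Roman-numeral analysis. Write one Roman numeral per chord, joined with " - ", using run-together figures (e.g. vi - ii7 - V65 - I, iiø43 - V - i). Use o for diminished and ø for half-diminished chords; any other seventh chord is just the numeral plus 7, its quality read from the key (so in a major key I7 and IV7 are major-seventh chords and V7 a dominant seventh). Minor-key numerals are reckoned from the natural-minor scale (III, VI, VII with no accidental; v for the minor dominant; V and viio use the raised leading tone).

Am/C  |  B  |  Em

iv6 - V - i

Am/C has root A, degree 4 in E minor, so iv6.
B: root B is the dominant; major triad there is V.
Em: root E is the tonic; minor triad there is i.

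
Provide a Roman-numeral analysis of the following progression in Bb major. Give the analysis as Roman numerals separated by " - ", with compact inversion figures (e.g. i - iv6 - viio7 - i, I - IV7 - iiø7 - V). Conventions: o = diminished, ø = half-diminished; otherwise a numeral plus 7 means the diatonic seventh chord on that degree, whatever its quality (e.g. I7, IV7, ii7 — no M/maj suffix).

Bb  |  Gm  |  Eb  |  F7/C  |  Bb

I - vi - IV - V43 - I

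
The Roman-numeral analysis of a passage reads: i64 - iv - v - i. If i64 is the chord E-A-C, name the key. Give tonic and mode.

i64 is given as E-A-C — a minor triad with root A.
If A is scale degree 1 and the mode makes that degree carry a minor triad, the tonic is A and the mode is minor.

A minor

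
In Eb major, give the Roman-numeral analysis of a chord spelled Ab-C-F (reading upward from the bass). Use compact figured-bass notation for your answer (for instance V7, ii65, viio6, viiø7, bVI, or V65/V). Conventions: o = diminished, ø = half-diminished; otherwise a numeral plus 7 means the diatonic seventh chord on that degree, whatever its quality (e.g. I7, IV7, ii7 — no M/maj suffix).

ii6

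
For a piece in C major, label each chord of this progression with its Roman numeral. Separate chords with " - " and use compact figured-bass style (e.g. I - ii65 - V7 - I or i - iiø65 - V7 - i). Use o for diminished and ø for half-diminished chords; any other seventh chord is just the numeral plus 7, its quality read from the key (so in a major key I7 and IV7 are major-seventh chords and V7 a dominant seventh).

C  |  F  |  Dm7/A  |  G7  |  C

I - IV - ii43 - V7 - I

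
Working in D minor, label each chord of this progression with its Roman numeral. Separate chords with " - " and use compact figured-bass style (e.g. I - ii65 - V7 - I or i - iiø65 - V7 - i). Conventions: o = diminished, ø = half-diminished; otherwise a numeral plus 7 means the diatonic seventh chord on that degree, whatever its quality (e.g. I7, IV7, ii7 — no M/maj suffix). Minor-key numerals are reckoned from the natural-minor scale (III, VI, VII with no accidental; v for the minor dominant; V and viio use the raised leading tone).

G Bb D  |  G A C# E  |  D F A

iv - V42 - i

G-Bb-D: root G is the subdominant; minor triad there is iv.
G-A-C#-E: root A is the dominant; dominant seventh chord there is V42.
D-F-A has root D, degree 1 in D minor, so i.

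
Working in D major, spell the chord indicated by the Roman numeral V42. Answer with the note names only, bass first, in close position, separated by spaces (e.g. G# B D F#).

G A C# E

In D major, the fifth degree is A, and the diatonic chord built there is a dominant seventh chord.
Stacking thirds from A gives A-C#-E-G.
The figured bass 42 indicates third inversion, placing the seventh (G) in the bass: G-A-C#-E.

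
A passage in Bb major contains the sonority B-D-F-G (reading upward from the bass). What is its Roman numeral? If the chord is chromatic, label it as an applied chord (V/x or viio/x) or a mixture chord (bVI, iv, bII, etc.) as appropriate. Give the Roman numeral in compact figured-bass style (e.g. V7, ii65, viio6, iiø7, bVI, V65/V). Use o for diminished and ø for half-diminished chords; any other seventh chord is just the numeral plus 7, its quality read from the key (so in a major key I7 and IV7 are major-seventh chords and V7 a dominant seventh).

The pitches G-B-D-F form a dominant seventh chord rooted on G.
G is not a diatonic chord root with this quality in Bb major, but it lies a perfect fifth above C (ii), so the chord functions as an applied dominant of ii.
With B in the bass the chord is in first inversion, so the figured bass is 65.

V65/ii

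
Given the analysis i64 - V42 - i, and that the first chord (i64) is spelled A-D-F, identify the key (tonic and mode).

D minor

i64 is given as A-D-F — a minor triad with root D.
If D is scale degree 1 and the mode makes that degree carry a minor triad, the tonic is D and the mode is minor.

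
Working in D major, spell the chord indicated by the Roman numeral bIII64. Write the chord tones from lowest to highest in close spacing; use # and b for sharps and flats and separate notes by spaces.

bIII64 is a major triad on the lowered third degree, borrowed from the parallel minor. In D major that root is F.
So the chord is F-A-C, a major triad.
The figured bass 64 indicates second inversion, placing the fifth (C) in the bass: C-F-A.

C F A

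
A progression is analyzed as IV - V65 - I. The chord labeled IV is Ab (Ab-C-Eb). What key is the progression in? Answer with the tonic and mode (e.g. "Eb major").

Eb major

The anchor chord is a major triad on Ab, labeled IV.
If Ab is scale degree 4 and the mode makes that degree carry a major triad, the tonic is Eb and the mode is major.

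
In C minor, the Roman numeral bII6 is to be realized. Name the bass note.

bII in C minor has root Db; the chord is Db-F-Ab.
The figure 6 means first inversion — the third is in the bass.

F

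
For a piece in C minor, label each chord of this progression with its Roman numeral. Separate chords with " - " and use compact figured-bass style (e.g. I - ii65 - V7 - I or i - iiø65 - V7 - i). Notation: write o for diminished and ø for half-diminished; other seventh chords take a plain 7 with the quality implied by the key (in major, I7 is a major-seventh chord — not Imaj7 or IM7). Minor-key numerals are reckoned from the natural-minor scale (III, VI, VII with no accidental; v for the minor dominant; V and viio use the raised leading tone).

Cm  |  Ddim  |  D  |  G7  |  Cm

Cm: root C is the tonic; minor triad there is i.
Ddim has root D, degree 2 in C minor, so iio.
D: a major triad on D, the applied dominant of V → V/V.
G7 has root G, degree 5 in C minor, so V7.
Cm has root C, degree 1 in C minor, so i.

i - iio - V/V - V7 - i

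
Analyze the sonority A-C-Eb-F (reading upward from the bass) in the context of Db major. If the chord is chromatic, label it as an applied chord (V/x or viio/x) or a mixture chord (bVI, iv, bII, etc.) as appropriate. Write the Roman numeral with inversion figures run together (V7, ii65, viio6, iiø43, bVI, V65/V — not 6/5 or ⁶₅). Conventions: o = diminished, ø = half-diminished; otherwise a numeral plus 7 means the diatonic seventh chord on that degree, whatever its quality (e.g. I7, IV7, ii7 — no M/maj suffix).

V65/vi

Stacked in thirds the chord is F-A-C-Eb: a dominant seventh chord on F.
F is not a diatonic chord root with this quality in Db major, but it lies a perfect fifth above Bb (vi), so the chord functions as an applied dominant of vi.
With A in the bass the chord is in first inversion, so the figured bass is 65.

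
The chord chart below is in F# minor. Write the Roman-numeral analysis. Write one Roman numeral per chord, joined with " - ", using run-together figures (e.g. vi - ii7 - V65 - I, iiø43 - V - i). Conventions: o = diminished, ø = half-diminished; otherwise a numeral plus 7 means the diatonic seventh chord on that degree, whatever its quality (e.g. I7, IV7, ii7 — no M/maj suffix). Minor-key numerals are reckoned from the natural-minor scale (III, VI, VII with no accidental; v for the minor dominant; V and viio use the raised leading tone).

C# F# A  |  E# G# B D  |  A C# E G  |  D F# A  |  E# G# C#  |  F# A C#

C#-F#-A: root F# is the tonic; minor triad there is i64.
E#-G#-B-D has root E#, degree 7 in F# minor, so viio7.
A-C#-E-G is the secondary dominant of VI (dominant seventh chord on A): V7/VI.
D-F#-A: major triad on D = scale degree 6 → VI.
E#-G#-C# has root C#, degree 5 in F# minor, so V6.
F#-A-C# has root F#, degree 1 in F# minor, so i.

i64 - viio7 - V7/VI - VI - V6 - i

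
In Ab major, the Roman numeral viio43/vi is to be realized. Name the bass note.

Bb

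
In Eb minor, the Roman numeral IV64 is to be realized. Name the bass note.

IV in Eb minor has root Ab; the chord is Ab-C-Eb.
The figure 64 means second inversion — the fifth is in the bass.

Eb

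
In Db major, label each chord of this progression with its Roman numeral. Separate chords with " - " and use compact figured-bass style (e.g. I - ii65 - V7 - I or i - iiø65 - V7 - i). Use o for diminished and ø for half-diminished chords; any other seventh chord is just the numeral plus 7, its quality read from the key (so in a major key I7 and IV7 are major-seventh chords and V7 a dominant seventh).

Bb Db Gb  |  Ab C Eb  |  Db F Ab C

Bb-Db-Gb has root Gb, degree 4 in Db major, so IV6.
Ab-C-Eb has root Ab, degree 5 in Db major, so V.
Db-F-Ab-C: root Db is the tonic; major seventh chord there is I7.

IV6 - V - I7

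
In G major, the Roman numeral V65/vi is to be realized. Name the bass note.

The applied chord V65/vi is rooted on B: B-D#-F#-A.
The figure 65 means first inversion — the third is in the bass.

D#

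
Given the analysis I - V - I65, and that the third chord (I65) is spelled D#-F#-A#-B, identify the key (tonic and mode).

The chord Bmaj7/D# is a major seventh chord rooted on B; its label is I65.
If B is scale degree 1 and the mode makes that degree carry a major seventh chord, the tonic is B and the mode is major.

B major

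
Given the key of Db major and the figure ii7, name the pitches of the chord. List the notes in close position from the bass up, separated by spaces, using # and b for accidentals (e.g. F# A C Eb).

In Db major, the second degree is Eb, and the diatonic chord built there is a minor seventh chord.
Stacking thirds from Eb gives Eb-Gb-Bb-Db.

Eb Gb Bb Db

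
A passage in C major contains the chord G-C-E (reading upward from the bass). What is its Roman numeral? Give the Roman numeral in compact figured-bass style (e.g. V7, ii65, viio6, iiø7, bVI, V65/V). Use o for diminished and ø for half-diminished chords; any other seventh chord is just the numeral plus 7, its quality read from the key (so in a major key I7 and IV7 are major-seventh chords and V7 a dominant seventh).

I64

Stacked in thirds the chord is C-E-G: a major triad on C.
In C major, C is the tonic; the diatonic major triad there is I.
With G in the bass the chord is in second inversion, so the figured bass is 64.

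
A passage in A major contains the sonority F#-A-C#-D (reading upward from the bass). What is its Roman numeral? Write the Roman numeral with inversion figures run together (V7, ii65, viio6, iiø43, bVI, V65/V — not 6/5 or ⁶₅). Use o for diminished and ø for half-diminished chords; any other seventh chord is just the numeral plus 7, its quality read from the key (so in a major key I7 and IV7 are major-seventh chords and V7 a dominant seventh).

IV65

The pitches D-F#-A-C# form a major seventh chord rooted on D.
In A major, D is the subdominant; the diatonic major seventh chord there is IV7.
With F# in the bass the chord is in first inversion, so the figured bass is 65.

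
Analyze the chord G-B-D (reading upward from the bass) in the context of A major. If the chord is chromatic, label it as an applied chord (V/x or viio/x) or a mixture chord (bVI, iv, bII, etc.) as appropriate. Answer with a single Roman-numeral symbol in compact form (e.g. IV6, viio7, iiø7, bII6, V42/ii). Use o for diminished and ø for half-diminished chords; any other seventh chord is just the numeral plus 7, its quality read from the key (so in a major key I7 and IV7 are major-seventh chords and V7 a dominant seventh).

Stacked in thirds the chord is G-B-D: a major triad on G.
G is the lowered seventh degree of A major (diatonic 7 would be G#). This is a major triad on the lowered seventh degree (the subtonic), borrowed from the parallel minor.

bVII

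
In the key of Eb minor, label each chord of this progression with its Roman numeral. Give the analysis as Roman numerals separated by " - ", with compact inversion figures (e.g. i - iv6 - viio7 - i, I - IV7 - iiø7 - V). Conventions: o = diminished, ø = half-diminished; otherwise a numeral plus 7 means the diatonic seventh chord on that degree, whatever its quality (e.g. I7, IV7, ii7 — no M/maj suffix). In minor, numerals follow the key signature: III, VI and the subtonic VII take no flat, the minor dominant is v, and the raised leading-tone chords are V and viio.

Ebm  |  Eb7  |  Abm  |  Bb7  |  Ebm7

Ebm: root Eb is the tonic; minor triad there is i.
Eb7: chromatic; Eb is V of iv, so V7/iv.
Abm: minor triad on Ab = scale degree 4 → iv.
Bb7: dominant seventh chord on Bb = scale degree 5 → V7.
Ebm7: root Eb is the tonic; minor seventh chord there is i7.

i - V7/iv - iv - V7 - i7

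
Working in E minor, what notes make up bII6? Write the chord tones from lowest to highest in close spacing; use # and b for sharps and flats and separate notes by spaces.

bII6 is the Neapolitan sixth — a major triad on the lowered second degree, here in its customary first inversion. In E minor that root is F.
So the chord is F-A-C.
The figured bass 6 indicates first inversion, placing the third (A) in the bass: A-C-F.

A C F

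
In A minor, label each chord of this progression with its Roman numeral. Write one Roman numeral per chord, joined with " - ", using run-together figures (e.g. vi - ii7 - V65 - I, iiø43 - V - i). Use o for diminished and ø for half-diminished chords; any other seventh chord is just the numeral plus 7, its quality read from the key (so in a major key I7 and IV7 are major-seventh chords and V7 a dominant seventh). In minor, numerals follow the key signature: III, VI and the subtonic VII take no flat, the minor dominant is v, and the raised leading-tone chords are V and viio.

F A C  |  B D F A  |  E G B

F-A-C has root F, degree 6 in A minor, so VI.
B-D-F-A: root B is the supertonic; half-diminished seventh chord there is iiø7.
E-G-B has root E, degree 5 in A minor, so v.

VI - iiø7 - v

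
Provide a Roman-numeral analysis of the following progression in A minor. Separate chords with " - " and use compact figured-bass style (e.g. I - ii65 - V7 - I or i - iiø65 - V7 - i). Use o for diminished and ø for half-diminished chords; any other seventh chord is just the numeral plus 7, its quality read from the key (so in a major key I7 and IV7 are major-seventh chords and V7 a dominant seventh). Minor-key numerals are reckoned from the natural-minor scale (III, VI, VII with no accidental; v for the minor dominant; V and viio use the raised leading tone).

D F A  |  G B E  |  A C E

iv - v6 - i

D-F-A: minor triad on D = scale degree 4 → iv.
G-B-E: minor triad on E = scale degree 5 → v6.
A-C-E has root A, degree 1 in A minor, so i.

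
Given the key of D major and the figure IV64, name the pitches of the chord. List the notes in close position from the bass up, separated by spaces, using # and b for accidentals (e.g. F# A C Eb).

The numeral's case and figure indicate a major triad. In D major its root, the subdominant, is G.
That chord is spelled G-B-D.
With the 64 figure the chord is in second inversion; from the bass D upward in close position it reads D-G-B.

D G B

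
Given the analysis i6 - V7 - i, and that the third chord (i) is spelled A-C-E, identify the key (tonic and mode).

A minor

i is given as A-C-E — a minor triad with root A.
If A is scale degree 1 and the mode makes that degree carry a minor triad, the tonic is A and the mode is minor.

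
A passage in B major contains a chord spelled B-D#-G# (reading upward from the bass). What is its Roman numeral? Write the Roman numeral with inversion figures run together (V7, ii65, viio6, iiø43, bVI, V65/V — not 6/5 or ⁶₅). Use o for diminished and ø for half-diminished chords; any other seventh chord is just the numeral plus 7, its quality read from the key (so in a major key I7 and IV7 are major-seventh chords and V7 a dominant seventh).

The pitches G#-B-D# form a minor triad rooted on G#.
G# is scale degree 6 in B major, and a minor triad on that degree is written vi.
With B in the bass the chord is in first inversion, so the figured bass is 6.

vi6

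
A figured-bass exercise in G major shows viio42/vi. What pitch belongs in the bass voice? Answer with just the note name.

The applied chord viio42/vi is rooted on D#: D#-F#-A-C.
The figure 42 means third inversion — the seventh is in the bass.

C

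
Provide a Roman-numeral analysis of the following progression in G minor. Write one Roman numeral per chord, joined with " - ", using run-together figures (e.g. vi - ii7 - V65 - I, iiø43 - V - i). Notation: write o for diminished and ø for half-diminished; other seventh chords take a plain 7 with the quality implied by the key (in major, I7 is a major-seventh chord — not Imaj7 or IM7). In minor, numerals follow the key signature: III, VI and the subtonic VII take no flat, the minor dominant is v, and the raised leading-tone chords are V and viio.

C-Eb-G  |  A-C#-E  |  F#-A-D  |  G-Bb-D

iv - V/V - V6 - i

C-Eb-G: minor triad on C = scale degree 4 → iv.
A-C#-E: chromatic; A is V of V, so V/V.
F#-A-D has root D, degree 5 in G minor, so V6.
G-Bb-D has root G, degree 1 in G minor, so i.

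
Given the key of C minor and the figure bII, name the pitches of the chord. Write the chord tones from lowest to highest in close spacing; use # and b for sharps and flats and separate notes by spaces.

Db F Ab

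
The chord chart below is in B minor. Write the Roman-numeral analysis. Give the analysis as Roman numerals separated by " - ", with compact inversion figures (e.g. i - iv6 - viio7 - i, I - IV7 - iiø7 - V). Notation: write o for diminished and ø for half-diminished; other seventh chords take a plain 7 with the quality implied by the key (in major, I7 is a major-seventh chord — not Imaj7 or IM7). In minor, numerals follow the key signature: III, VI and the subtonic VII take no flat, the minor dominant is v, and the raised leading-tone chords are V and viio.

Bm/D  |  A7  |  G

i6 - VII7 - VI

Bm/D: root B is the tonic; minor triad there is i6.
A7: root A is the subtonic; dominant seventh chord there is VII7.
G has root G, degree 6 in B minor, so VI.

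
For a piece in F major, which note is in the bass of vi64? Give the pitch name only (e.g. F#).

vi in F major has root D; the chord is D-F-A.
The figure 64 means second inversion — the fifth is in the bass.

A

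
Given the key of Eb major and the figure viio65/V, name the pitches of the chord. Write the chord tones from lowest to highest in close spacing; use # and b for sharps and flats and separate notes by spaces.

C Eb Gb A

viio65/V is a secondary leading-tone chord. The target V is Bb in Eb major; the applied chord is rooted a semitone below, on A.
Building a fully diminished seventh chord on A gives A-C-Eb-Gb.
With the 65 figure the chord is in first inversion; from the bass C upward in close position it reads C-Eb-Gb-A.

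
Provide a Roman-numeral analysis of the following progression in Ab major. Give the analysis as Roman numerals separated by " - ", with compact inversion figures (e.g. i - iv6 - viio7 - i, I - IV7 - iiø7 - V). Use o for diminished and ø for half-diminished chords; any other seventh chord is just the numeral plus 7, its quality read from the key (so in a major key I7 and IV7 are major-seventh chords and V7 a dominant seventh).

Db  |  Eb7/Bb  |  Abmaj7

IV - V43 - I7

Db: major triad on Db = scale degree 4 → IV.
Eb7/Bb has root Eb, degree 5 in Ab major, so V43.
Abmaj7: root Ab is the tonic; major seventh chord there is I7.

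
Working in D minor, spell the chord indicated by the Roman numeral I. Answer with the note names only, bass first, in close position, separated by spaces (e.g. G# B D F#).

I is the major tonic (Picardy third), borrowed from the parallel major. In D minor that root is D.
So the chord is D-F#-A.

D F# A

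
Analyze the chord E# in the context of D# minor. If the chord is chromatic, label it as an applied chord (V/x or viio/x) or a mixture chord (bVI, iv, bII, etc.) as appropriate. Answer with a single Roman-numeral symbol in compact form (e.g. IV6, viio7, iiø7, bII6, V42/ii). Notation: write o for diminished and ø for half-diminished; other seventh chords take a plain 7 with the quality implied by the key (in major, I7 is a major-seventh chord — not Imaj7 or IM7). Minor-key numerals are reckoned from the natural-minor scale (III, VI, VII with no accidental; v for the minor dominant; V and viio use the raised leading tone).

The pitches E#-G##-B# form a major triad rooted on E#.
E# is not a diatonic chord root with this quality in D# minor, but it lies a perfect fifth above A# (V), so the chord functions as an applied dominant of V.

V/V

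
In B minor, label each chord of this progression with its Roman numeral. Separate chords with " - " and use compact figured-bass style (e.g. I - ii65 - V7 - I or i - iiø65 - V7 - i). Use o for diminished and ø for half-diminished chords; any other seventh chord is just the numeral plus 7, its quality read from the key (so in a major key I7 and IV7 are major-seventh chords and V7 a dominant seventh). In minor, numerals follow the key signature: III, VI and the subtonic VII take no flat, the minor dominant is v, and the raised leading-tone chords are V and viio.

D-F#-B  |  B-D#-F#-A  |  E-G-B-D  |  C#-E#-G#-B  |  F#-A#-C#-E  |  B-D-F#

D-F#-B: minor triad on B = scale degree 1 → i6.
B-D#-F#-A is the secondary dominant of iv (dominant seventh chord on B): V7/iv.
E-G-B-D: root E is the subdominant; minor seventh chord there is iv7.
C#-E#-G#-B: chromatic; C# is V of V, so V7/V.
F#-A#-C#-E: dominant seventh chord on F# = scale degree 5 → V7.
B-D-F#: root B is the tonic; minor triad there is i.

i6 - V7/iv - iv7 - V7/V - V7 - i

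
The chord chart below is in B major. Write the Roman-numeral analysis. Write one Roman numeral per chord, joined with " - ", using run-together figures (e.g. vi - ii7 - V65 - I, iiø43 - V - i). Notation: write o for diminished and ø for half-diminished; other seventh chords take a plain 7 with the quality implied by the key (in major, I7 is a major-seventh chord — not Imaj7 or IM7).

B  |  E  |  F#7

B: major triad on B = scale degree 1 → I.
E: root E is the subdominant; major triad there is IV.
F#7 has root F#, degree 5 in B major, so V7.

I - IV - V7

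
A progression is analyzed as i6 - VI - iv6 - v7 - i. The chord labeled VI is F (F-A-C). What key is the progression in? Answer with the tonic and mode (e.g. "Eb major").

A minor

VI is given as F-A-C — a major triad with root F.
VI on F implies F is the submediant; that puts the tonic at A, and the uppercase numeral fits minor mode.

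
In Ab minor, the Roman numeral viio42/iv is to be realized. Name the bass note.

The applied chord viio42/iv is rooted on C: C-Eb-Gb-Bbb.
The figure 42 means third inversion — the seventh is in the bass.

Bbb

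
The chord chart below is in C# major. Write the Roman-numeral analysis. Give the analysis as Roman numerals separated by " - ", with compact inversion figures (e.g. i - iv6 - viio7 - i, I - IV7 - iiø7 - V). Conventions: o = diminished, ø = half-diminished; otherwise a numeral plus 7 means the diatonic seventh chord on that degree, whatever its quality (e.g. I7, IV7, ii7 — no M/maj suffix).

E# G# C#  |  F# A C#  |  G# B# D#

I6 - iv - V

E#-G#-C#: root C# is the tonic; major triad there is I6.
F#-A-C#: minor triad on F# — chromatic; iv (borrowed from the parallel minor).
G#-B#-D#: major triad on G# = scale degree 5 → V.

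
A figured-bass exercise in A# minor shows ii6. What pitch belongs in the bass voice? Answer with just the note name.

D#

ii in A# minor has root B#; the chord is B#-D#-F##.
The figure 6 means first inversion — the third is in the bass.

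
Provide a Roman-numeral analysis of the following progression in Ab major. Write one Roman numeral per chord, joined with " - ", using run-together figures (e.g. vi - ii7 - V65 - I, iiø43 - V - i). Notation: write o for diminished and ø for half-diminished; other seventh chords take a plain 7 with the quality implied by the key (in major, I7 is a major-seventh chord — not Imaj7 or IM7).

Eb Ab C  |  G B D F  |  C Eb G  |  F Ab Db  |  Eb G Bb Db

I64 - V7/iii - iii - IV6 - V7

Eb-Ab-C has root Ab, degree 1 in Ab major, so I64.
G-B-D-F: chromatic; G is V of iii, so V7/iii.
C-Eb-G: minor triad on C = scale degree 3 → iii.
F-Ab-Db: root Db is the subdominant; major triad there is IV6.
Eb-G-Bb-Db: root Eb is the dominant; dominant seventh chord there is V7.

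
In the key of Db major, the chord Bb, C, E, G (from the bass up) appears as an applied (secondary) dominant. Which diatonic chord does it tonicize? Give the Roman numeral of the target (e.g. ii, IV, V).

iii

The chord is a dominant seventh chord on C.
A dominant resolves down a perfect fifth: C → F. In Db major, F is scale degree 3, i.e. iii.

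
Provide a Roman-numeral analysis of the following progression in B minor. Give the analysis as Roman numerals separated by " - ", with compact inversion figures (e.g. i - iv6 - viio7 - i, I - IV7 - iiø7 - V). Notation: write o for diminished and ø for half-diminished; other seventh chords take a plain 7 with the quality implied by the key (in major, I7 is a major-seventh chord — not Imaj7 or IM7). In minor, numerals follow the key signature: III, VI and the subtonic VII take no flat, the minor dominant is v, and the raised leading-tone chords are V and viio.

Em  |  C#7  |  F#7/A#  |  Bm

iv - V7/V - V65 - i

Em: minor triad on E = scale degree 4 → iv.
C#7: a dominant seventh chord on C#, the applied dominant of V → V7/V.
F#7/A# has root F#, degree 5 in B minor, so V65.
Bm: minor triad on B = scale degree 1 → i.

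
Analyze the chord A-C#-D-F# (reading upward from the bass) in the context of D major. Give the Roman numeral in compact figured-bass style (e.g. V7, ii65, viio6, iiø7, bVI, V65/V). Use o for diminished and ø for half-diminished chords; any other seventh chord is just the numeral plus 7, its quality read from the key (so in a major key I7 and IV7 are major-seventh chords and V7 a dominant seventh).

The pitches D-F#-A-C# form a major seventh chord rooted on D.
D is scale degree 1 in D major, and a major seventh chord on that degree is written I7.
With A in the bass the chord is in second inversion, so the figured bass is 43.

I43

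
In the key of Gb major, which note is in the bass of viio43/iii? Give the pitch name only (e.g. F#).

The applied chord viio43/iii is rooted on A: A-C-Eb-Gb.
The figure 43 means second inversion — the fifth is in the bass.

Eb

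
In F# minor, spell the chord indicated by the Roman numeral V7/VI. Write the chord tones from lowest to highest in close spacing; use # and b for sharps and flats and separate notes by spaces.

A C# E G

V7/VI is a secondary dominant — the dominant seventh of VI. VI in F# minor is D, so the applied chord's root is A, a perfect fifth above.
Building a dominant seventh chord on A gives A-C#-E-G.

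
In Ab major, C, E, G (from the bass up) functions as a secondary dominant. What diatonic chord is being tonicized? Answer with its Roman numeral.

vi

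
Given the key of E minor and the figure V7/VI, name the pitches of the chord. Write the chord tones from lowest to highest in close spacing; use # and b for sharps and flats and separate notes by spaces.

G B D F

V7/VI is a secondary dominant — the dominant seventh of VI. VI in E minor is C, so the applied chord's root is G, a perfect fifth above.
Building a dominant seventh chord on G gives G-B-D-F.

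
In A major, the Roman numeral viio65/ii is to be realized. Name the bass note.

The applied chord viio65/ii is rooted on A#: A#-C#-E-G.
The figure 65 means first inversion — the third is in the bass.

C#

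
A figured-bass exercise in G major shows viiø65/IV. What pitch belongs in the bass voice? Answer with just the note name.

D

The applied chord viiø65/IV is rooted on B: B-D-F-A.
The figure 65 means first inversion — the third is in the bass.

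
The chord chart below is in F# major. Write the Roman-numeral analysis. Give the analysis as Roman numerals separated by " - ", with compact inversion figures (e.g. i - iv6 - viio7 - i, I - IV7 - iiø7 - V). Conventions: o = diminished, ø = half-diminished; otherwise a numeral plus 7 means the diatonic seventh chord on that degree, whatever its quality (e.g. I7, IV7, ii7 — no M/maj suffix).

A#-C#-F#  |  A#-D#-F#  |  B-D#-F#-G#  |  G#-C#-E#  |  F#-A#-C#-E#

A#-C#-F# has root F#, degree 1 in F# major, so I6.
A#-D#-F# has root D#, degree 6 in F# major, so vi64.
B-D#-F#-G#: minor seventh chord on G# = scale degree 2 → ii65.
G#-C#-E# has root C#, degree 5 in F# major, so V64.
F#-A#-C#-E#: root F# is the tonic; major seventh chord there is I7.

I6 - vi64 - ii65 - V64 - I7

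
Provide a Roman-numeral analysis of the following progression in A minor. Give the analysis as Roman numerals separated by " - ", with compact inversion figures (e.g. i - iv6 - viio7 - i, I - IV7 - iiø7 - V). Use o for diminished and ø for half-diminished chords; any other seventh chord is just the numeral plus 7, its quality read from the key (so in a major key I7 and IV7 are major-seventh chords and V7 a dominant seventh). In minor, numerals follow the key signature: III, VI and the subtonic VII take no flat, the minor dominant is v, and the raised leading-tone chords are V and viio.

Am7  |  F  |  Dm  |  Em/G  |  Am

Am7: root A is the tonic; minor seventh chord there is i7.
F has root F, degree 6 in A minor, so VI.
Dm: root D is the subdominant; minor triad there is iv.
Em/G: root E is the dominant; minor triad there is v6.
Am: root A is the tonic; minor triad there is i.

i7 - VI - iv - v6 - i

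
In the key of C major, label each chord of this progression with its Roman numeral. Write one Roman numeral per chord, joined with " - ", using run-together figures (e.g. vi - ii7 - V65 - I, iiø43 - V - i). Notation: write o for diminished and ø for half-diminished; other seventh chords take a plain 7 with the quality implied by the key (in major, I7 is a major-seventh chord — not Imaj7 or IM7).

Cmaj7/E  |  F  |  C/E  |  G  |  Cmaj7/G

I65 - IV - I6 - V - I43

Cmaj7/E: major seventh chord on C = scale degree 1 → I65.
F: root F is the subdominant; major triad there is IV.
C/E: root C is the tonic; major triad there is I6.
G: root G is the dominant; major triad there is V.
Cmaj7/G: major seventh chord on C = scale degree 1 → I43.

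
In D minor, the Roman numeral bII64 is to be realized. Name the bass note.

Bb

bII in D minor has root Eb; the chord is Eb-G-Bb.
The figure 64 means second inversion — the fifth is in the bass.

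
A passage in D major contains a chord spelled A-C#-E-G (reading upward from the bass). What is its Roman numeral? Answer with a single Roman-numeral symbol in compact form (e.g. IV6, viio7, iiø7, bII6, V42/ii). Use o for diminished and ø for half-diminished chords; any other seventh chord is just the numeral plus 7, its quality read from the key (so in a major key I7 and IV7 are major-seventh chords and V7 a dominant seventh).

V7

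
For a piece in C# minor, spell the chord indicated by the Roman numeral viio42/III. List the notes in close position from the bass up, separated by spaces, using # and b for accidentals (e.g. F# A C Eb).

C D# F# A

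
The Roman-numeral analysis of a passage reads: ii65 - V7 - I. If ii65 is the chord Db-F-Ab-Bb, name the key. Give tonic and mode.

ii65 is given as Db-F-Ab-Bb — a minor seventh chord with root Bb.
ii65 on Bb implies Bb is the supertonic; that puts the tonic at Ab, and the lowercase numeral fits major mode.

Ab major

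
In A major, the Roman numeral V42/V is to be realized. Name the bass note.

A

The applied chord V42/V is rooted on B: B-D#-F#-A.
The figure 42 means third inversion — the seventh is in the bass.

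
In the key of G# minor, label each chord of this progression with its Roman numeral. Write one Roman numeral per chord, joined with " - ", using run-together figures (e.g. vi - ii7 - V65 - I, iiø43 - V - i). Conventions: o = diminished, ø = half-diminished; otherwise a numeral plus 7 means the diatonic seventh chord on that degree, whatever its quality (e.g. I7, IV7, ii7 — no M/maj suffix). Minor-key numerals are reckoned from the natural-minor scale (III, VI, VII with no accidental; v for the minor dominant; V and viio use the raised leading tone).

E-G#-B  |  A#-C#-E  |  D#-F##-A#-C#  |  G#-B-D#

E-G#-B: root E is the submediant; major triad there is VI.
A#-C#-E: root A# is the supertonic; diminished triad there is iio.
D#-F##-A#-C#: dominant seventh chord on D# = scale degree 5 → V7.
G#-B-D#: root G# is the tonic; minor triad there is i.

VI - iio - V7 - i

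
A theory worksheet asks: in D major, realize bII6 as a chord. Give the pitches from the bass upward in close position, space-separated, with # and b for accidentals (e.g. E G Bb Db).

bII6 is the Neapolitan sixth — a major triad on the lowered second degree, here in its customary first inversion. In D major that root is Eb.
So the chord is Eb-G-Bb, a major triad.
With the 6 figure the chord is in first inversion; from the bass G upward in close position it reads G-Bb-Eb.

G Bb Eb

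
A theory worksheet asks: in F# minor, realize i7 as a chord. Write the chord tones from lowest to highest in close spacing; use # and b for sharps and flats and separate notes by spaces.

F# A C# E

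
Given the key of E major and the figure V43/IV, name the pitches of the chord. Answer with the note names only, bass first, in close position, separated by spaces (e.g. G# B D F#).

V43/IV is a secondary dominant — the dominant seventh of IV. IV in E major is A, so the applied chord's root is E, a perfect fifth above.
Building a dominant seventh chord on E gives E-G#-B-D.
The figured bass 43 indicates second inversion, placing the fifth (B) in the bass: B-D-E-G#.

B D E G#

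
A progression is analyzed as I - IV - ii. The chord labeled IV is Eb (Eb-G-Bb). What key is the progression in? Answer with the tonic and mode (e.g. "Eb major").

The chord Eb is a major triad rooted on Eb; its label is IV.
If Eb is scale degree 4 and the mode makes that degree carry a major triad, the tonic is Bb and the mode is major.

Bb major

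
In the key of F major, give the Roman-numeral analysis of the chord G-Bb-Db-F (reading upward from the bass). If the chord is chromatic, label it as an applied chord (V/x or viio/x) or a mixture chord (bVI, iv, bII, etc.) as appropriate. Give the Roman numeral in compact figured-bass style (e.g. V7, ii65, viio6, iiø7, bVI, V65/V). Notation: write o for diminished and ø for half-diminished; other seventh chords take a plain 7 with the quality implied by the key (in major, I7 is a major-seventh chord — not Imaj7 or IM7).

Stacked in thirds the chord is G-Bb-Db-F: a half-diminished seventh chord on G.
G is the second degree of F major. This is the half-diminished supertonic seventh, borrowed from the parallel minor.

iiø7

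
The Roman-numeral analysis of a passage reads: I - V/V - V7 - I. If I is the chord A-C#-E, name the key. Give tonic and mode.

A major

The anchor chord is a major triad on A, labeled I.
If A is scale degree 1 and the mode makes that degree carry a major triad, the tonic is A and the mode is major.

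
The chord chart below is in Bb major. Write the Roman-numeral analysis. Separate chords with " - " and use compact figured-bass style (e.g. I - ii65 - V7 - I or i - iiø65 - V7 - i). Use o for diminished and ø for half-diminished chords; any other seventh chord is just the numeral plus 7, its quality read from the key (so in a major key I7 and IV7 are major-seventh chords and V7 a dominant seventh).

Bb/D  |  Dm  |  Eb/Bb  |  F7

I6 - iii - IV64 - V7

Bb/D: major triad on Bb = scale degree 1 → I6.
Dm: root D is the mediant; minor triad there is iii.
Eb/Bb: root Eb is the subdominant; major triad there is IV64.
F7: dominant seventh chord on F = scale degree 5 → V7.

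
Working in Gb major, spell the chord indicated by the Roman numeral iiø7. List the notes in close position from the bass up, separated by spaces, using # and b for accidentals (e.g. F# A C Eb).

Scale degree 2 in Gb major is Ab; here the chord built on it is altered to a half-diminished seventh chord. iiø7 is the half-diminished supertonic seventh, borrowed from the parallel minor.
So the chord is Ab-Cb-Ebb-Gb.

Ab Cb Ebb Gb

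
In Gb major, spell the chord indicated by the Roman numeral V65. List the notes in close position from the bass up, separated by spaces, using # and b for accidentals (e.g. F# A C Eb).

The numeral's case and figure indicate a dominant seventh chord. In Gb major its root, scale degree 5, is Db.
That chord is spelled Db-F-Ab-Cb.
The figured bass 65 indicates first inversion, placing the third (F) in the bass: F-Ab-Cb-Db.

F Ab Cb Db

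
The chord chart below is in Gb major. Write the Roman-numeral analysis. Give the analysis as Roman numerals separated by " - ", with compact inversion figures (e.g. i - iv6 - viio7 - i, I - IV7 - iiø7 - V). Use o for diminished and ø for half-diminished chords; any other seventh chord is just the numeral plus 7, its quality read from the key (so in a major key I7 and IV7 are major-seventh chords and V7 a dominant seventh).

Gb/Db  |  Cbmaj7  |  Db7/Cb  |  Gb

I64 - IV7 - V42 - I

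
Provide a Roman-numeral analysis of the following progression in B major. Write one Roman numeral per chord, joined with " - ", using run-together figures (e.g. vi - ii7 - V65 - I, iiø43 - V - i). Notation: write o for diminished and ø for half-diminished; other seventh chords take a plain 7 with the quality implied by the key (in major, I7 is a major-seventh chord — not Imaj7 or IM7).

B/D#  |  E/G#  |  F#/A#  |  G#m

B/D# has root B, degree 1 in B major, so I6.
E/G#: major triad on E = scale degree 4 → IV6.
F#/A# has root F#, degree 5 in B major, so V6.
G#m has root G#, degree 6 in B major, so vi.

I6 - IV6 - V6 - vi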